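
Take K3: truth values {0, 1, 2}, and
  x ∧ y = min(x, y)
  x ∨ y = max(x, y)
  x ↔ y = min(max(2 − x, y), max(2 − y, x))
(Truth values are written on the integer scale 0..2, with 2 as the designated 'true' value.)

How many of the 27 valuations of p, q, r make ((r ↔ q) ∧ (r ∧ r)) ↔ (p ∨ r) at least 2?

value 2: 6 assignments (counts)
value 1: 15 assignments
value 0: 6 assignments
So 6 of the 27 assignments meet the threshold.

6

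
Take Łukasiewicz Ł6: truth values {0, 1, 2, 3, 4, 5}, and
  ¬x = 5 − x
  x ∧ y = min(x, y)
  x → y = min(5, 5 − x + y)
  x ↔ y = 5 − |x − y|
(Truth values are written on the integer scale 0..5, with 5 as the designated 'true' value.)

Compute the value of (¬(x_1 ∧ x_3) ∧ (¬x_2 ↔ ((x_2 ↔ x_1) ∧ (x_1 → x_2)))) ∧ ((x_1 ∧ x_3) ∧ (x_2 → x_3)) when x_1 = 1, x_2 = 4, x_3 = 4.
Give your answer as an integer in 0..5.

x_1 ∧ x_3 = 1 ∧ 4 = 1
¬(x_1 ∧ x_3) = ¬1 = 4
¬x_2 = ¬4 = 1
x_2 ↔ x_1 = 4 ↔ 1 = 2
x_1 → x_2 = 1 → 4 = 5
(x_2 ↔ x_1) ∧ (x_1 → x_2) = 2 ∧ 5 = 2
¬x_2 ↔ ((x_2 ↔ x_1) ∧ (x_1 → x_2)) = 1 ↔ 2 = 4
¬(x_1 ∧ x_3) ∧ (¬x_2 ↔ ((x_2 ↔ x_1) ∧ (x_1 → x_2))) = 4 ∧ 4 = 4
x_1 ∧ x_3 = 1 ∧ 4 = 1
x_2 → x_3 = 4 → 4 = 5
(x_1 ∧ x_3) ∧ (x_2 → x_3) = 1 ∧ 5 = 1
(¬(x_1 ∧ x_3) ∧ (¬x_2 ↔ ((x_2 ↔ x_1) ∧ (x_1 → x_2)))) ∧ ((x_1 ∧ x_3) ∧ (x_2 → x_3)) = 4 ∧ 1 = 1

1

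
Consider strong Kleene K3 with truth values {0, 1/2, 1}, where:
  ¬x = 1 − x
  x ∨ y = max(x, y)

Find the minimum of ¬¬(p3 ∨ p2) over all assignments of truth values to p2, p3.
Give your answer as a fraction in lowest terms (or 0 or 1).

0

Take p2 = 0, p3 = 0:
p3 ∨ p2 = 0 ∨ 0 = 0
¬(p3 ∨ p2) = ¬0 = 1
¬¬(p3 ∨ p2) = ¬1 = 0
No assignment yields a value below 0, so this is the minimum.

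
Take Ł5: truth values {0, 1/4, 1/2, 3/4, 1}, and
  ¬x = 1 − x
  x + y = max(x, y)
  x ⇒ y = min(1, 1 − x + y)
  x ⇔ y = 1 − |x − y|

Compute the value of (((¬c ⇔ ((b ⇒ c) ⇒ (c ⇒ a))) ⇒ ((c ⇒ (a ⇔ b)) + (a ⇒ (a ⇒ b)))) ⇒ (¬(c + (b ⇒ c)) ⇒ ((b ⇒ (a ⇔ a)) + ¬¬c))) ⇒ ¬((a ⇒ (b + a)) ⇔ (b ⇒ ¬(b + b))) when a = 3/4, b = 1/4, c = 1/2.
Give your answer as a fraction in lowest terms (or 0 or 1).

0

¬c = ¬1/2 = 1/2
b ⇒ c = 1/4 ⇒ 1/2 = 1
c ⇒ a = 1/2 ⇒ 3/4 = 1
(b ⇒ c) ⇒ (c ⇒ a) = 1 ⇒ 1 = 1
¬c ⇔ ((b ⇒ c) ⇒ (c ⇒ a)) = 1/2 ⇔ 1 = 1/2
a ⇔ b = 3/4 ⇔ 1/4 = 1/2
c ⇒ (a ⇔ b) = 1/2 ⇒ 1/2 = 1
a ⇒ b = 3/4 ⇒ 1/4 = 1/2
a ⇒ (a ⇒ b) = 3/4 ⇒ 1/2 = 3/4
(c ⇒ (a ⇔ b)) + (a ⇒ (a ⇒ b)) = 1 + 3/4 = 1
(¬c ⇔ ((b ⇒ c) ⇒ (c ⇒ a))) ⇒ ((c ⇒ (a ⇔ b)) + (a ⇒ (a ⇒ b))) = 1/2 ⇒ 1 = 1
b ⇒ c = 1/4 ⇒ 1/2 = 1
c + (b ⇒ c) = 1/2 + 1 = 1
¬(c + (b ⇒ c)) = ¬1 = 0
a ⇔ a = 3/4 ⇔ 3/4 = 1
b ⇒ (a ⇔ a) = 1/4 ⇒ 1 = 1
¬c = ¬1/2 = 1/2
¬¬c = ¬1/2 = 1/2
(b ⇒ (a ⇔ a)) + ¬¬c = 1 + 1/2 = 1
¬(c + (b ⇒ c)) ⇒ ((b ⇒ (a ⇔ a)) + ¬¬c) = 0 ⇒ 1 = 1
((¬c ⇔ ((b ⇒ c) ⇒ (c ⇒ a))) ⇒ ((c ⇒ (a ⇔ b)) + (a ⇒ (a ⇒ b)))) ⇒ (¬(c + (b ⇒ c)) ⇒ ((b ⇒ (a ⇔ a)) + ¬¬c)) = 1 ⇒ 1 = 1
b + a = 1/4 + 3/4 = 3/4
a ⇒ (b + a) = 3/4 ⇒ 3/4 = 1
b + b = 1/4 + 1/4 = 1/4
¬(b + b) = ¬1/4 = 3/4
b ⇒ ¬(b + b) = 1/4 ⇒ 3/4 = 1
(a ⇒ (b + a)) ⇔ (b ⇒ ¬(b + b)) = 1 ⇔ 1 = 1
¬((a ⇒ (b + a)) ⇔ (b ⇒ ¬(b + b))) = ¬1 = 0
(((¬c ⇔ ((b ⇒ c) ⇒ (c ⇒ a))) ⇒ ((c ⇒ (a ⇔ b)) + (a ⇒ (a ⇒ b)))) ⇒ (¬(c + (b ⇒ c)) ⇒ ((b ⇒ (a ⇔ a)) + ¬¬c))) ⇒ ¬((a ⇒ (b + a)) ⇔ (b ⇒ ¬(b + b))) = 1 ⇒ 0 = 0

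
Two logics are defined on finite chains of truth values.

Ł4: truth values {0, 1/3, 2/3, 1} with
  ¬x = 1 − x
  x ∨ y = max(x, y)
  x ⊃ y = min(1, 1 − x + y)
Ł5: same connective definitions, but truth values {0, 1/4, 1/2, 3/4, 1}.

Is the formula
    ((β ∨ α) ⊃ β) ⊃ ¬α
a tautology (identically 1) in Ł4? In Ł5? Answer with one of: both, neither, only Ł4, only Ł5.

neither

In Ł4: at α = 1/3, β = 1/3 the value is 2/3 — not a tautology.
In Ł5: at α = 1/4, β = 1/4 the value is 3/4 — not a tautology.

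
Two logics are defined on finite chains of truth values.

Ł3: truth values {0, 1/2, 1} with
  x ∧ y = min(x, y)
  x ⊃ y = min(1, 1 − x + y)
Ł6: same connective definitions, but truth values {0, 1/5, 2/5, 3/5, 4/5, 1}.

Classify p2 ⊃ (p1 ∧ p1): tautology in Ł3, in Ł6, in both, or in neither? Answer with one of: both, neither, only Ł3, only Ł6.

In Ł3: at p1 = 0, p2 = 1/2 the value is 1/2 — not a tautology.
In Ł6: at p1 = 0, p2 = 1/5 the value is 4/5 — not a tautology.

neither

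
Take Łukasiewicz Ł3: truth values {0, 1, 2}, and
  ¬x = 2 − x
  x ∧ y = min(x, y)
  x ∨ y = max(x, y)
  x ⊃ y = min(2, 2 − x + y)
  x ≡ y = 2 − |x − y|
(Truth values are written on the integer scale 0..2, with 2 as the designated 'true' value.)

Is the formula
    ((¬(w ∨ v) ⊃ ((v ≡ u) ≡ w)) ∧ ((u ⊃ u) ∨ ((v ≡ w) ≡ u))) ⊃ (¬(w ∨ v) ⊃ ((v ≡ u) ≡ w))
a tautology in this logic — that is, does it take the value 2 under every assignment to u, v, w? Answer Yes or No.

At u = 1, v = 2, w = 2, for instance:
w ∨ v = 2 ∨ 2 = 2
¬(w ∨ v) = ¬2 = 0
v ≡ u = 2 ≡ 1 = 1
(v ≡ u) ≡ w = 1 ≡ 2 = 1
¬(w ∨ v) ⊃ ((v ≡ u) ≡ w) = 0 ⊃ 1 = 2
u ⊃ u = 1 ⊃ 1 = 2
v ≡ w = 2 ≡ 2 = 2
(v ≡ w) ≡ u = 2 ≡ 1 = 1
(u ⊃ u) ∨ ((v ≡ w) ≡ u) = 2 ∨ 1 = 2
(¬(w ∨ v) ⊃ ((v ≡ u) ≡ w)) ∧ ((u ⊃ u) ∨ ((v ≡ w) ≡ u)) = 2 ∧ 2 = 2
((¬(w ∨ v) ⊃ ((v ≡ u) ≡ w)) ∧ ((u ⊃ u) ∨ ((v ≡ w) ≡ u))) ⊃ (¬(w ∨ v) ⊃ ((v ≡ u) ≡ w)) = 2 ⊃ 2 = 2
and checking the remaining 26 assignments likewise gives ≥ 2 in every case.

Yes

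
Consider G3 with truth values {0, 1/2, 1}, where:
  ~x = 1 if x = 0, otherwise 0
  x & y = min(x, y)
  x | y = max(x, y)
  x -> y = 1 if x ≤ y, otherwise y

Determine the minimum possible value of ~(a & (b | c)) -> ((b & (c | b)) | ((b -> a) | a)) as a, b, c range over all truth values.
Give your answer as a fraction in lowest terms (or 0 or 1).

1/2

Take a = 0, b = 1/2, c = 0:
b | c = 1/2 | 0 = 1/2
a & (b | c) = 0 & 1/2 = 0
~(a & (b | c)) = ~0 = 1
c | b = 0 | 1/2 = 1/2
b & (c | b) = 1/2 & 1/2 = 1/2
b -> a = 1/2 -> 0 = 0
(b -> a) | a = 0 | 0 = 0
(b & (c | b)) | ((b -> a) | a) = 1/2 | 0 = 1/2
~(a & (b | c)) -> ((b & (c | b)) | ((b -> a) | a)) = 1 -> 1/2 = 1/2
No assignment yields a value below 1/2, so this is the minimum.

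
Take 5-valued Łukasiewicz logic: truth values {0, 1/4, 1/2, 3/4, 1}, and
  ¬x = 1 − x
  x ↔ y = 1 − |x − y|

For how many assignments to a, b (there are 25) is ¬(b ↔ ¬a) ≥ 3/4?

value 1: 2 assignments (counts)
value 3/4: 4 assignments (counts)
value 1/2: 6 assignments
value 1/4: 8 assignments
value 0: 5 assignments
So 6 of the 25 assignments meet the threshold.

6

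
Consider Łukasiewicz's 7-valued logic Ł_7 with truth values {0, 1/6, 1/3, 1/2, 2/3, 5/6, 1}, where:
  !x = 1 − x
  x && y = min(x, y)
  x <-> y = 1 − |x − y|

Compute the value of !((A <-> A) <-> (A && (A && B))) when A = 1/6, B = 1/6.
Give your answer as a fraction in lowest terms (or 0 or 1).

A <-> A = 1/6 <-> 1/6 = 1
A && B = 1/6 && 1/6 = 1/6
A && (A && B) = 1/6 && 1/6 = 1/6
(A <-> A) <-> (A && (A && B)) = 1 <-> 1/6 = 1/6
!((A <-> A) <-> (A && (A && B))) = !1/6 = 5/6

5/6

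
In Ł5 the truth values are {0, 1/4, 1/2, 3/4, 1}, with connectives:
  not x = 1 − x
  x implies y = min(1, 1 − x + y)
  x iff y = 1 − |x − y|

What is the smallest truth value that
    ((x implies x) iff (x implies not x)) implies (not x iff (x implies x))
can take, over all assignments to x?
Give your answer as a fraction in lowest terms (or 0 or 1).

Take x = 1/2:
x implies x = 1/2 implies 1/2 = 1
not x = not 1/2 = 1/2
x implies not x = 1/2 implies 1/2 = 1
(x implies x) iff (x implies not x) = 1 iff 1 = 1
not x = not 1/2 = 1/2
x implies x = 1/2 implies 1/2 = 1
not x iff (x implies x) = 1/2 iff 1 = 1/2
((x implies x) iff (x implies not x)) implies (not x iff (x implies x)) = 1 implies 1/2 = 1/2
No assignment yields a value below 1/2, so this is the minimum.

1/2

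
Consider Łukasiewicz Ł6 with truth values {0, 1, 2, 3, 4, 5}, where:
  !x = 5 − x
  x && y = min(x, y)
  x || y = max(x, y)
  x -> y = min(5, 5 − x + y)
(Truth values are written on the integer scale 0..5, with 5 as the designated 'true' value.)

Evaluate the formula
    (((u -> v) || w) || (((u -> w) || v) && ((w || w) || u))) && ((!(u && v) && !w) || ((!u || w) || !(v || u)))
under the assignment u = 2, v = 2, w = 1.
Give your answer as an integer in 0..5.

3

u -> v = 2 -> 2 = 5
(u -> v) || w = 5 || 1 = 5
u -> w = 2 -> 1 = 4
(u -> w) || v = 4 || 2 = 4
w || w = 1 || 1 = 1
(w || w) || u = 1 || 2 = 2
((u -> w) || v) && ((w || w) || u) = 4 && 2 = 2
((u -> v) || w) || (((u -> w) || v) && ((w || w) || u)) = 5 || 2 = 5
u && v = 2 && 2 = 2
!(u && v) = !2 = 3
!w = !1 = 4
!(u && v) && !w = 3 && 4 = 3
!u = !2 = 3
!u || w = 3 || 1 = 3
v || u = 2 || 2 = 2
!(v || u) = !2 = 3
(!u || w) || !(v || u) = 3 || 3 = 3
(!(u && v) && !w) || ((!u || w) || !(v || u)) = 3 || 3 = 3
(((u -> v) || w) || (((u -> w) || v) && ((w || w) || u))) && ((!(u && v) && !w) || ((!u || w) || !(v || u))) = 5 && 3 = 3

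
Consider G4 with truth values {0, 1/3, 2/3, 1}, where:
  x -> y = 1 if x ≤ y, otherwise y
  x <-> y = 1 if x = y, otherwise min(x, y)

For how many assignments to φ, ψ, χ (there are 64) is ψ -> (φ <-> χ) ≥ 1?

value 1: 36 assignments (counts)
value 2/3: 2 assignments
value 1/3: 8 assignments
value 0: 18 assignments
So 36 of the 64 assignments meet the threshold.

36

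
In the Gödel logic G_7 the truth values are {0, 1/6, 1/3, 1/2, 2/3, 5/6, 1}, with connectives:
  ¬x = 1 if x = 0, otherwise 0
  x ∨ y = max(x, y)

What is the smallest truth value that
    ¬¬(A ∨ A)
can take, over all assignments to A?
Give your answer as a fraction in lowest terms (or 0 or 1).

Take A = 0:
A ∨ A = 0 ∨ 0 = 0
¬(A ∨ A) = ¬0 = 1
¬¬(A ∨ A) = ¬1 = 0
No assignment yields a value below 0, so this is the minimum.

0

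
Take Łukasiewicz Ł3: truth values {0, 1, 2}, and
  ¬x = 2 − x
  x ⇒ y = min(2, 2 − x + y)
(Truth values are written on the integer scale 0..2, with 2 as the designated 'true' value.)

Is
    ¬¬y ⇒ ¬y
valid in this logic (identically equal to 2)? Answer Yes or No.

Counterexample: take y = 2.
¬y = ¬2 = 0
¬¬y = ¬0 = 2
¬y = ¬2 = 0
¬¬y ⇒ ¬y = 2 ⇒ 0 = 0
This gives 0 ≠ 2.

No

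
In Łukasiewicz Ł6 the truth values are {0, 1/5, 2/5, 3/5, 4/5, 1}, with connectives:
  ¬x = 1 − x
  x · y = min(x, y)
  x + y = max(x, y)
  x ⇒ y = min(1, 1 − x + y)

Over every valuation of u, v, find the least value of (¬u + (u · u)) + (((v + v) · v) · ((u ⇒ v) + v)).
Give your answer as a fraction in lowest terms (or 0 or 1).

Take u = 2/5, v = 0:
¬u = ¬2/5 = 3/5
u · u = 2/5 · 2/5 = 2/5
¬u + (u · u) = 3/5 + 2/5 = 3/5
v + v = 0 + 0 = 0
(v + v) · v = 0 · 0 = 0
u ⇒ v = 2/5 ⇒ 0 = 3/5
(u ⇒ v) + v = 3/5 + 0 = 3/5
((v + v) · v) · ((u ⇒ v) + v) = 0 · 3/5 = 0
(¬u + (u · u)) + (((v + v) · v) · ((u ⇒ v) + v)) = 3/5 + 0 = 3/5
No assignment yields a value below 3/5, so this is the minimum.

3/5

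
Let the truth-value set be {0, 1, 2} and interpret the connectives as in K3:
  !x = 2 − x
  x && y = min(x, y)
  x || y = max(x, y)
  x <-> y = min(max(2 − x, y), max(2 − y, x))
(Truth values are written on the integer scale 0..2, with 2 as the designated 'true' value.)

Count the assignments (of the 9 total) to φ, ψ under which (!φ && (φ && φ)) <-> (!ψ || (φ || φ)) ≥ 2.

1

φ = 0, ψ = 0 ↦ 0  <
φ = 0, ψ = 1 ↦ 1  <
φ = 0, ψ = 2 ↦ 2  ≥
φ = 1, ψ = 0 ↦ 1  <
φ = 1, ψ = 1 ↦ 1  <
φ = 1, ψ = 2 ↦ 1  <
φ = 2, ψ = 0 ↦ 0  <
φ = 2, ψ = 1 ↦ 0  <
φ = 2, ψ = 2 ↦ 0  <
So 1 of the 9 assignments meets the threshold.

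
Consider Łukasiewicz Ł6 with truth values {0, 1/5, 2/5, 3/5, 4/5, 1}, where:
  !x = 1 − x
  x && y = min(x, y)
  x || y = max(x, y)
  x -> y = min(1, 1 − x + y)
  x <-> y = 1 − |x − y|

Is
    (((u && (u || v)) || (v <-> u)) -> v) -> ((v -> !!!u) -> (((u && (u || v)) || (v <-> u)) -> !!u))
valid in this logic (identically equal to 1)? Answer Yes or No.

Counterexample: take u = 0, v = 1/5.
u || v = 0 || 1/5 = 1/5
u && (u || v) = 0 && 1/5 = 0
v <-> u = 1/5 <-> 0 = 4/5
(u && (u || v)) || (v <-> u) = 0 || 4/5 = 4/5
((u && (u || v)) || (v <-> u)) -> v = 4/5 -> 1/5 = 2/5
!u = !0 = 1
!!u = !1 = 0
!!!u = !0 = 1
v -> !!!u = 1/5 -> 1 = 1
u || v = 0 || 1/5 = 1/5
u && (u || v) = 0 && 1/5 = 0
v <-> u = 1/5 <-> 0 = 4/5
(u && (u || v)) || (v <-> u) = 0 || 4/5 = 4/5
!u = !0 = 1
!!u = !1 = 0
((u && (u || v)) || (v <-> u)) -> !!u = 4/5 -> 0 = 1/5
(v -> !!!u) -> (((u && (u || v)) || (v <-> u)) -> !!u) = 1 -> 1/5 = 1/5
(((u && (u || v)) || (v <-> u)) -> v) -> ((v -> !!!u) -> (((u && (u || v)) || (v <-> u)) -> !!u)) = 2/5 -> 1/5 = 4/5
This gives 4/5 ≠ 1.

No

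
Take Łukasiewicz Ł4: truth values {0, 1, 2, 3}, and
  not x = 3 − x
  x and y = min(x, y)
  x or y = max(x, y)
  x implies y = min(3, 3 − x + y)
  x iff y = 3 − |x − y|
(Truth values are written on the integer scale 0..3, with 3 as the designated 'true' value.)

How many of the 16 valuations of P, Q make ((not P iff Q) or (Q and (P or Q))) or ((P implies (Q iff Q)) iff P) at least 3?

9

P = 0, Q = 0 ↦ 0  <
P = 0, Q = 1 ↦ 1  <
P = 0, Q = 2 ↦ 2  <
P = 0, Q = 3 ↦ 3  ≥
P = 1, Q = 0 ↦ 1  <
P = 1, Q = 1 ↦ 2  <
P = 1, Q = 2 ↦ 3  ≥
P = 1, Q = 3 ↦ 3  ≥
P = 2, Q = 0 ↦ 2  <
P = 2, Q = 1 ↦ 3  ≥
P = 2, Q = 2 ↦ 2  <
P = 2, Q = 3 ↦ 3  ≥
P = 3, Q = 0 ↦ 3  ≥
P = 3, Q = 1 ↦ 3  ≥
P = 3, Q = 2 ↦ 3  ≥
P = 3, Q = 3 ↦ 3  ≥
So 9 of the 16 assignments meet the threshold.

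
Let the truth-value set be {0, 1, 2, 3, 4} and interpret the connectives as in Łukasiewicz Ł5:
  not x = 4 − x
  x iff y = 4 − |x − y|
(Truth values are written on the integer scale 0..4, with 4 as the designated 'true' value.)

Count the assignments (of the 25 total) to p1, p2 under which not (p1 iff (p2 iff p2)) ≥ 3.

value 4: 5 assignments (counts)
value 3: 5 assignments (counts)
value 2: 5 assignments
value 1: 5 assignments
value 0: 5 assignments
So 10 of the 25 assignments meet the threshold.

10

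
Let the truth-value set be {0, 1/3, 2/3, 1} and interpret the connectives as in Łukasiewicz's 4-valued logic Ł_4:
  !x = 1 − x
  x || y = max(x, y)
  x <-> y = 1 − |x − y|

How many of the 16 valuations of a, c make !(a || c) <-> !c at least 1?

10

a = 0, c = 0 ↦ 1  ≥
a = 0, c = 1/3 ↦ 1  ≥
a = 0, c = 2/3 ↦ 1  ≥
a = 0, c = 1 ↦ 1  ≥
a = 1/3, c = 0 ↦ 2/3  <
a = 1/3, c = 1/3 ↦ 1  ≥
a = 1/3, c = 2/3 ↦ 1  ≥
a = 1/3, c = 1 ↦ 1  ≥
a = 2/3, c = 0 ↦ 1/3  <
a = 2/3, c = 1/3 ↦ 2/3  <
a = 2/3, c = 2/3 ↦ 1  ≥
a = 2/3, c = 1 ↦ 1  ≥
a = 1, c = 0 ↦ 0  <
a = 1, c = 1/3 ↦ 1/3  <
a = 1, c = 2/3 ↦ 2/3  <
a = 1, c = 1 ↦ 1  ≥
So 10 of the 16 assignments meet the threshold.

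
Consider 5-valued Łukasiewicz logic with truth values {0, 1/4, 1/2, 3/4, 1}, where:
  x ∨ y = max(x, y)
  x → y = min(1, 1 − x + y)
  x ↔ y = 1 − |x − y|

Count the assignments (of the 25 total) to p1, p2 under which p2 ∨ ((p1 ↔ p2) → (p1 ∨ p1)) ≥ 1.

value 1: 13 assignments (counts)
value 3/4: 5 assignments
value 1/2: 4 assignments
value 1/4: 2 assignments
value 0: 1 assignment
So 13 of the 25 assignments meet the threshold.

13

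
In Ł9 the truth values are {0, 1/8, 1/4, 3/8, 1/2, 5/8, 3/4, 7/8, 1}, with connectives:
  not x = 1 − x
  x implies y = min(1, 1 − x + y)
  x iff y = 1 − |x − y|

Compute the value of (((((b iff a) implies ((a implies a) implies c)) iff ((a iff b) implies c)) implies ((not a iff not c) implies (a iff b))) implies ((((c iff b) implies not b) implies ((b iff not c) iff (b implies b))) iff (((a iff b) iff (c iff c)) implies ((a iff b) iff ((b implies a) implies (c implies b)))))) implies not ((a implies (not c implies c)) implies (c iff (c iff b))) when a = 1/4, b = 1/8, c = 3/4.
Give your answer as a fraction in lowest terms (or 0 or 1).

b iff a = 1/8 iff 1/4 = 7/8
a implies a = 1/4 implies 1/4 = 1
(a implies a) implies c = 1 implies 3/4 = 3/4
(b iff a) implies ((a implies a) implies c) = 7/8 implies 3/4 = 7/8
a iff b = 1/4 iff 1/8 = 7/8
(a iff b) implies c = 7/8 implies 3/4 = 7/8
((b iff a) implies ((a implies a) implies c)) iff ((a iff b) implies c) = 7/8 iff 7/8 = 1
not a = not 1/4 = 3/4
not c = not 3/4 = 1/4
not a iff not c = 3/4 iff 1/4 = 1/2
a iff b = 1/4 iff 1/8 = 7/8
(not a iff not c) implies (a iff b) = 1/2 implies 7/8 = 1
(((b iff a) implies ((a implies a) implies c)) iff ((a iff b) implies c)) implies ((not a iff not c) implies (a iff b)) = 1 implies 1 = 1
c iff b = 3/4 iff 1/8 = 3/8
not b = not 1/8 = 7/8
(c iff b) implies not b = 3/8 implies 7/8 = 1
not c = not 3/4 = 1/4
b iff not c = 1/8 iff 1/4 = 7/8
b implies b = 1/8 implies 1/8 = 1
(b iff not c) iff (b implies b) = 7/8 iff 1 = 7/8
((c iff b) implies not b) implies ((b iff not c) iff (b implies b)) = 1 implies 7/8 = 7/8
a iff b = 1/4 iff 1/8 = 7/8
c iff c = 3/4 iff 3/4 = 1
(a iff b) iff (c iff c) = 7/8 iff 1 = 7/8
a iff b = 1/4 iff 1/8 = 7/8
b implies a = 1/8 implies 1/4 = 1
c implies b = 3/4 implies 1/8 = 3/8
(b implies a) implies (c implies b) = 1 implies 3/8 = 3/8
(a iff b) iff ((b implies a) implies (c implies b)) = 7/8 iff 3/8 = 1/2
((a iff b) iff (c iff c)) implies ((a iff b) iff ((b implies a) implies (c implies b))) = 7/8 implies 1/2 = 5/8
(((c iff b) implies not b) implies ((b iff not c) iff (b implies b))) iff (((a iff b) iff (c iff c)) implies ((a iff b) iff ((b implies a) implies (c implies b)))) = 7/8 iff 5/8 = 3/4
((((b iff a) implies ((a implies a) implies c)) iff ((a iff b) implies c)) implies ((not a iff not c) implies (a iff b))) implies ((((c iff b) implies not b) implies ((b iff not c) iff (b implies b))) iff (((a iff b) iff (c iff c)) implies ((a iff b) iff ((b implies a) implies (c implies b))))) = 1 implies 3/4 = 3/4
not c = not 3/4 = 1/4
not c implies c = 1/4 implies 3/4 = 1
a implies (not c implies c) = 1/4 implies 1 = 1
c iff b = 3/4 iff 1/8 = 3/8
c iff (c iff b) = 3/4 iff 3/8 = 5/8
(a implies (not c implies c)) implies (c iff (c iff b)) = 1 implies 5/8 = 5/8
not ((a implies (not c implies c)) implies (c iff (c iff b))) = not 5/8 = 3/8
(((((b iff a) implies ((a implies a) implies c)) iff ((a iff b) implies c)) implies ((not a iff not c) implies (a iff b))) implies ((((c iff b) implies not b) implies ((b iff not c) iff (b implies b))) iff (((a iff b) iff (c iff c)) implies ((a iff b) iff ((b implies a) implies (c implies b)))))) implies not ((a implies (not c implies c)) implies (c iff (c iff b))) = 3/4 implies 3/8 = 5/8

5/8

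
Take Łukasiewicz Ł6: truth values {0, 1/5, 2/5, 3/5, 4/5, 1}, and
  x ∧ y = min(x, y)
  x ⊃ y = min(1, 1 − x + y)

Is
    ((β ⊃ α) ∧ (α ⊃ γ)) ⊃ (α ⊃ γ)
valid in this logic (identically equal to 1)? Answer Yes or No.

Yes

At α = 2/5, β = 2/5, γ = 4/5, for instance:
β ⊃ α = 2/5 ⊃ 2/5 = 1
α ⊃ γ = 2/5 ⊃ 4/5 = 1
(β ⊃ α) ∧ (α ⊃ γ) = 1 ∧ 1 = 1
((β ⊃ α) ∧ (α ⊃ γ)) ⊃ (α ⊃ γ) = 1 ⊃ 1 = 1
and checking the remaining 215 assignments likewise gives ≥ 1 in every case.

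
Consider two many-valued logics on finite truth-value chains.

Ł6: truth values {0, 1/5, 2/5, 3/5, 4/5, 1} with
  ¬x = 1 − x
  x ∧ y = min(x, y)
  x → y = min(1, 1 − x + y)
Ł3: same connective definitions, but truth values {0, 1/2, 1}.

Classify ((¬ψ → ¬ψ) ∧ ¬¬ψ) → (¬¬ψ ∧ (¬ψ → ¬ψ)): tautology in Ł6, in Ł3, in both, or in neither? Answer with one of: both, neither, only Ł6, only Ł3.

both

In Ł6: every assignment gives 1 — tautology.
In Ł3: every assignment gives 1 — tautology.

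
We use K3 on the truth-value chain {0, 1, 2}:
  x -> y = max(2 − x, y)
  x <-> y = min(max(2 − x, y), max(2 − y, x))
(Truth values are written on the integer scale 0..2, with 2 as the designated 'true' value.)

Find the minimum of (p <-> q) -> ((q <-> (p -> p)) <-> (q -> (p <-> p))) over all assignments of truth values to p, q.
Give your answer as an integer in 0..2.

Take p = 0, q = 0:
p <-> q = 0 <-> 0 = 2
p -> p = 0 -> 0 = 2
q <-> (p -> p) = 0 <-> 2 = 0
p <-> p = 0 <-> 0 = 2
q -> (p <-> p) = 0 -> 2 = 2
(q <-> (p -> p)) <-> (q -> (p <-> p)) = 0 <-> 2 = 0
(p <-> q) -> ((q <-> (p -> p)) <-> (q -> (p <-> p))) = 2 -> 0 = 0
No assignment yields a value below 0, so this is the minimum.

0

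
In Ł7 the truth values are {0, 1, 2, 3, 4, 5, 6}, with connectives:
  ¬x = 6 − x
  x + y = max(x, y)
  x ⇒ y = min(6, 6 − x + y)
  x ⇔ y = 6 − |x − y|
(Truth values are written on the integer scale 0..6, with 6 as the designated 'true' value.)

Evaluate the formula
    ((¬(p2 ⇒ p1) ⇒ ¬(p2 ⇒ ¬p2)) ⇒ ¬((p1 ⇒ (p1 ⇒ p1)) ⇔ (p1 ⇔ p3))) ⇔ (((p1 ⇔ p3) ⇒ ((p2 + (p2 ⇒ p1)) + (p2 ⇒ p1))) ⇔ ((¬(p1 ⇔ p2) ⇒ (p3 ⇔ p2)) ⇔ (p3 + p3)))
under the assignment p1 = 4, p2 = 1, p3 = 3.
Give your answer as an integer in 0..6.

4

p2 ⇒ p1 = 1 ⇒ 4 = 6
¬(p2 ⇒ p1) = ¬6 = 0
¬p2 = ¬1 = 5
p2 ⇒ ¬p2 = 1 ⇒ 5 = 6
¬(p2 ⇒ ¬p2) = ¬6 = 0
¬(p2 ⇒ p1) ⇒ ¬(p2 ⇒ ¬p2) = 0 ⇒ 0 = 6
p1 ⇒ p1 = 4 ⇒ 4 = 6
p1 ⇒ (p1 ⇒ p1) = 4 ⇒ 6 = 6
p1 ⇔ p3 = 4 ⇔ 3 = 5
(p1 ⇒ (p1 ⇒ p1)) ⇔ (p1 ⇔ p3) = 6 ⇔ 5 = 5
¬((p1 ⇒ (p1 ⇒ p1)) ⇔ (p1 ⇔ p3)) = ¬5 = 1
(¬(p2 ⇒ p1) ⇒ ¬(p2 ⇒ ¬p2)) ⇒ ¬((p1 ⇒ (p1 ⇒ p1)) ⇔ (p1 ⇔ p3)) = 6 ⇒ 1 = 1
p1 ⇔ p3 = 4 ⇔ 3 = 5
p2 ⇒ p1 = 1 ⇒ 4 = 6
p2 + (p2 ⇒ p1) = 1 + 6 = 6
p2 ⇒ p1 = 1 ⇒ 4 = 6
(p2 + (p2 ⇒ p1)) + (p2 ⇒ p1) = 6 + 6 = 6
(p1 ⇔ p3) ⇒ ((p2 + (p2 ⇒ p1)) + (p2 ⇒ p1)) = 5 ⇒ 6 = 6
p1 ⇔ p2 = 4 ⇔ 1 = 3
¬(p1 ⇔ p2) = ¬3 = 3
p3 ⇔ p2 = 3 ⇔ 1 = 4
¬(p1 ⇔ p2) ⇒ (p3 ⇔ p2) = 3 ⇒ 4 = 6
p3 + p3 = 3 + 3 = 3
(¬(p1 ⇔ p2) ⇒ (p3 ⇔ p2)) ⇔ (p3 + p3) = 6 ⇔ 3 = 3
((p1 ⇔ p3) ⇒ ((p2 + (p2 ⇒ p1)) + (p2 ⇒ p1))) ⇔ ((¬(p1 ⇔ p2) ⇒ (p3 ⇔ p2)) ⇔ (p3 + p3)) = 6 ⇔ 3 = 3
((¬(p2 ⇒ p1) ⇒ ¬(p2 ⇒ ¬p2)) ⇒ ¬((p1 ⇒ (p1 ⇒ p1)) ⇔ (p1 ⇔ p3))) ⇔ (((p1 ⇔ p3) ⇒ ((p2 + (p2 ⇒ p1)) + (p2 ⇒ p1))) ⇔ ((¬(p1 ⇔ p2) ⇒ (p3 ⇔ p2)) ⇔ (p3 + p3))) = 1 ⇔ 3 = 4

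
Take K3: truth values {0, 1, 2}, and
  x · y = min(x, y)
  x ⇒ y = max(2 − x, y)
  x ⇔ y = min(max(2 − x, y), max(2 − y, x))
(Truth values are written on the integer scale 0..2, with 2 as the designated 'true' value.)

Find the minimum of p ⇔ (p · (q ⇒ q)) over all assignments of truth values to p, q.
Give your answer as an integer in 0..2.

Take p = 1, q = 0:
q ⇒ q = 0 ⇒ 0 = 2
p · (q ⇒ q) = 1 · 2 = 1
p ⇔ (p · (q ⇒ q)) = 1 ⇔ 1 = 1
No assignment yields a value below 1, so this is the minimum.

1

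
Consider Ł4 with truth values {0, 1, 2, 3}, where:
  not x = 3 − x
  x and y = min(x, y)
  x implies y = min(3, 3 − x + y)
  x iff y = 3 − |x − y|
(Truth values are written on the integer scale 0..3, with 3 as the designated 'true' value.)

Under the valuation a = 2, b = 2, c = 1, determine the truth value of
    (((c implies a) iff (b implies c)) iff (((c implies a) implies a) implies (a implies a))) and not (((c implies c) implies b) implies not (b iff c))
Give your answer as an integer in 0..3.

1

c implies a = 1 implies 2 = 3
b implies c = 2 implies 1 = 2
(c implies a) iff (b implies c) = 3 iff 2 = 2
c implies a = 1 implies 2 = 3
(c implies a) implies a = 3 implies 2 = 2
a implies a = 2 implies 2 = 3
((c implies a) implies a) implies (a implies a) = 2 implies 3 = 3
((c implies a) iff (b implies c)) iff (((c implies a) implies a) implies (a implies a)) = 2 iff 3 = 2
c implies c = 1 implies 1 = 3
(c implies c) implies b = 3 implies 2 = 2
b iff c = 2 iff 1 = 2
not (b iff c) = not 2 = 1
((c implies c) implies b) implies not (b iff c) = 2 implies 1 = 2
not (((c implies c) implies b) implies not (b iff c)) = not 2 = 1
(((c implies a) iff (b implies c)) iff (((c implies a) implies a) implies (a implies a))) and not (((c implies c) implies b) implies not (b iff c)) = 2 and 1 = 1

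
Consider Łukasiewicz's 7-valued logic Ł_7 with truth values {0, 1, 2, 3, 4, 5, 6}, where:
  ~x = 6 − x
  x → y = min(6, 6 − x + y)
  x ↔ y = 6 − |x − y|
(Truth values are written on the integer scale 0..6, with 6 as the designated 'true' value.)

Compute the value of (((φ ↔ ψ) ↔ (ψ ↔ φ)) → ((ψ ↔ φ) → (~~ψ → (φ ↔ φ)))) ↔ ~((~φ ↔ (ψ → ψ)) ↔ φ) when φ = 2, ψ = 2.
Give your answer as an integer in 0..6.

2

φ ↔ ψ = 2 ↔ 2 = 6
ψ ↔ φ = 2 ↔ 2 = 6
(φ ↔ ψ) ↔ (ψ ↔ φ) = 6 ↔ 6 = 6
ψ ↔ φ = 2 ↔ 2 = 6
~ψ = ~2 = 4
~~ψ = ~4 = 2
φ ↔ φ = 2 ↔ 2 = 6
~~ψ → (φ ↔ φ) = 2 → 6 = 6
(ψ ↔ φ) → (~~ψ → (φ ↔ φ)) = 6 → 6 = 6
((φ ↔ ψ) ↔ (ψ ↔ φ)) → ((ψ ↔ φ) → (~~ψ → (φ ↔ φ))) = 6 → 6 = 6
~φ = ~2 = 4
ψ → ψ = 2 → 2 = 6
~φ ↔ (ψ → ψ) = 4 ↔ 6 = 4
(~φ ↔ (ψ → ψ)) ↔ φ = 4 ↔ 2 = 4
~((~φ ↔ (ψ → ψ)) ↔ φ) = ~4 = 2
(((φ ↔ ψ) ↔ (ψ ↔ φ)) → ((ψ ↔ φ) → (~~ψ → (φ ↔ φ)))) ↔ ~((~φ ↔ (ψ → ψ)) ↔ φ) = 6 ↔ 2 = 2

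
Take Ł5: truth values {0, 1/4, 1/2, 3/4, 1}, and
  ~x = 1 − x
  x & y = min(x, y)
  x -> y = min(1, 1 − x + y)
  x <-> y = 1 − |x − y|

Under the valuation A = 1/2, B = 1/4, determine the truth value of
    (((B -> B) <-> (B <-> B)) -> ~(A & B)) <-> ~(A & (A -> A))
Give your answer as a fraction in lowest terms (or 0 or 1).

3/4

B -> B = 1/4 -> 1/4 = 1
B <-> B = 1/4 <-> 1/4 = 1
(B -> B) <-> (B <-> B) = 1 <-> 1 = 1
A & B = 1/2 & 1/4 = 1/4
~(A & B) = ~1/4 = 3/4
((B -> B) <-> (B <-> B)) -> ~(A & B) = 1 -> 3/4 = 3/4
A -> A = 1/2 -> 1/2 = 1
A & (A -> A) = 1/2 & 1 = 1/2
~(A & (A -> A)) = ~1/2 = 1/2
(((B -> B) <-> (B <-> B)) -> ~(A & B)) <-> ~(A & (A -> A)) = 3/4 <-> 1/2 = 3/4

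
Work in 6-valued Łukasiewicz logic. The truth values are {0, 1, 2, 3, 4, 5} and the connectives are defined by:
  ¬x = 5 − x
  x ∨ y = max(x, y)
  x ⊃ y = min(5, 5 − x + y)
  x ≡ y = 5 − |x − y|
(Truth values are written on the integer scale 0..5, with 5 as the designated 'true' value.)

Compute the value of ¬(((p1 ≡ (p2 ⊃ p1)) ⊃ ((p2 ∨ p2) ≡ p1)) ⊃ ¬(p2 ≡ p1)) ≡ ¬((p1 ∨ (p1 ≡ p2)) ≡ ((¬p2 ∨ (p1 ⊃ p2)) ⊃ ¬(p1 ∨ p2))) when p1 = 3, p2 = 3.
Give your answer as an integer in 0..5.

p2 ⊃ p1 = 3 ⊃ 3 = 5
p1 ≡ (p2 ⊃ p1) = 3 ≡ 5 = 3
p2 ∨ p2 = 3 ∨ 3 = 3
(p2 ∨ p2) ≡ p1 = 3 ≡ 3 = 5
(p1 ≡ (p2 ⊃ p1)) ⊃ ((p2 ∨ p2) ≡ p1) = 3 ⊃ 5 = 5
p2 ≡ p1 = 3 ≡ 3 = 5
¬(p2 ≡ p1) = ¬5 = 0
((p1 ≡ (p2 ⊃ p1)) ⊃ ((p2 ∨ p2) ≡ p1)) ⊃ ¬(p2 ≡ p1) = 5 ⊃ 0 = 0
¬(((p1 ≡ (p2 ⊃ p1)) ⊃ ((p2 ∨ p2) ≡ p1)) ⊃ ¬(p2 ≡ p1)) = ¬0 = 5
p1 ≡ p2 = 3 ≡ 3 = 5
p1 ∨ (p1 ≡ p2) = 3 ∨ 5 = 5
¬p2 = ¬3 = 2
p1 ⊃ p2 = 3 ⊃ 3 = 5
¬p2 ∨ (p1 ⊃ p2) = 2 ∨ 5 = 5
p1 ∨ p2 = 3 ∨ 3 = 3
¬(p1 ∨ p2) = ¬3 = 2
(¬p2 ∨ (p1 ⊃ p2)) ⊃ ¬(p1 ∨ p2) = 5 ⊃ 2 = 2
(p1 ∨ (p1 ≡ p2)) ≡ ((¬p2 ∨ (p1 ⊃ p2)) ⊃ ¬(p1 ∨ p2)) = 5 ≡ 2 = 2
¬((p1 ∨ (p1 ≡ p2)) ≡ ((¬p2 ∨ (p1 ⊃ p2)) ⊃ ¬(p1 ∨ p2))) = ¬2 = 3
¬(((p1 ≡ (p2 ⊃ p1)) ⊃ ((p2 ∨ p2) ≡ p1)) ⊃ ¬(p2 ≡ p1)) ≡ ¬((p1 ∨ (p1 ≡ p2)) ≡ ((¬p2 ∨ (p1 ⊃ p2)) ⊃ ¬(p1 ∨ p2))) = 5 ≡ 3 = 3

3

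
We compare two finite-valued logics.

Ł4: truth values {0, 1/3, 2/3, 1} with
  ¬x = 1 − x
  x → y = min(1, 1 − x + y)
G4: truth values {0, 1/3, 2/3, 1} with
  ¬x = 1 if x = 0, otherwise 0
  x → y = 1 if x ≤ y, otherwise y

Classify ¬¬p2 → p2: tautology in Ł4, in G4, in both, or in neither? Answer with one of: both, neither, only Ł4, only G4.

In Ł4: every assignment gives 1 — tautology.
In G4: at p2 = 1/3 the value is 1/3 — not a tautology.

only Ł4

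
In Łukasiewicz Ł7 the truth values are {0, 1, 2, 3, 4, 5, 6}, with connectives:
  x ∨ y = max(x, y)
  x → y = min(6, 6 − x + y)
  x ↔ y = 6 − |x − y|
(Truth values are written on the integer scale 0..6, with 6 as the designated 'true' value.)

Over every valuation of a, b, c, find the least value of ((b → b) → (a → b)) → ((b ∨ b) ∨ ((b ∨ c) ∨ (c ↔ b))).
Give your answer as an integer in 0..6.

Take a = 0, b = 0, c = 3:
b → b = 0 → 0 = 6
a → b = 0 → 0 = 6
(b → b) → (a → b) = 6 → 6 = 6
b ∨ b = 0 ∨ 0 = 0
b ∨ c = 0 ∨ 3 = 3
c ↔ b = 3 ↔ 0 = 3
(b ∨ c) ∨ (c ↔ b) = 3 ∨ 3 = 3
(b ∨ b) ∨ ((b ∨ c) ∨ (c ↔ b)) = 0 ∨ 3 = 3
((b → b) → (a → b)) → ((b ∨ b) ∨ ((b ∨ c) ∨ (c ↔ b))) = 6 → 3 = 3
No assignment yields a value below 3, so this is the minimum.

3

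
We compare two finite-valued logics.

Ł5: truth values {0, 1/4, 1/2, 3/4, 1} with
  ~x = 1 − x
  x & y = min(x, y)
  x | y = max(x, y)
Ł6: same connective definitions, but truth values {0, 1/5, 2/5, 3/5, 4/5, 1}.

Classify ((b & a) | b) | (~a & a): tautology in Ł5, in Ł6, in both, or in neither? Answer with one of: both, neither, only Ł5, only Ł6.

neither

In Ł5: at a = 0, b = 0 the value is 0 — not a tautology.
In Ł6: at a = 0, b = 0 the value is 0 — not a tautology.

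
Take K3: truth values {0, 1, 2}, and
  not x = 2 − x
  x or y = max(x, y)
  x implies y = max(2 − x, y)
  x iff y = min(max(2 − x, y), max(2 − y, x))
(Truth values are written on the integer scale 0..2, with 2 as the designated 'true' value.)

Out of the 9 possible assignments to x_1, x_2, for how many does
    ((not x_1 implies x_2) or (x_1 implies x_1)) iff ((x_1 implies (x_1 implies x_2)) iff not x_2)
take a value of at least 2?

x_1 = 0, x_2 = 0 ↦ 2  ≥
x_1 = 0, x_2 = 1 ↦ 1  <
x_1 = 0, x_2 = 2 ↦ 0  <
x_1 = 1, x_2 = 0 ↦ 1  <
x_1 = 1, x_2 = 1 ↦ 1  <
x_1 = 1, x_2 = 2 ↦ 0  <
x_1 = 2, x_2 = 0 ↦ 0  <
x_1 = 2, x_2 = 1 ↦ 1  <
x_1 = 2, x_2 = 2 ↦ 0  <
So 1 of the 9 assignments meets the threshold.

1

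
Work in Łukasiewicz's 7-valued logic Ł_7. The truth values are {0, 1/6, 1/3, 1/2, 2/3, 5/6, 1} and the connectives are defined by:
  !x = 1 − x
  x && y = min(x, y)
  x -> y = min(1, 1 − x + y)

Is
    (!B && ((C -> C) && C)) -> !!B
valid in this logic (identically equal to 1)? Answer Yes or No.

Counterexample: take B = 0, C = 1/6.
!B = !0 = 1
C -> C = 1/6 -> 1/6 = 1
(C -> C) && C = 1 && 1/6 = 1/6
!B && ((C -> C) && C) = 1 && 1/6 = 1/6
!!B = !1 = 0
(!B && ((C -> C) && C)) -> !!B = 1/6 -> 0 = 5/6
This gives 5/6 ≠ 1.

No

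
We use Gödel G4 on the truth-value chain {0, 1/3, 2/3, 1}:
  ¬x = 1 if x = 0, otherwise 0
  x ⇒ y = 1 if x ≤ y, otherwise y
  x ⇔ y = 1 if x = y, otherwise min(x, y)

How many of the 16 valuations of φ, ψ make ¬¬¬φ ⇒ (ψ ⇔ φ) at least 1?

13

φ = 0, ψ = 0 ↦ 1  ≥
φ = 0, ψ = 1/3 ↦ 0  <
φ = 0, ψ = 2/3 ↦ 0  <
φ = 0, ψ = 1 ↦ 0  <
φ = 1/3, ψ = 0 ↦ 1  ≥
φ = 1/3, ψ = 1/3 ↦ 1  ≥
φ = 1/3, ψ = 2/3 ↦ 1  ≥
φ = 1/3, ψ = 1 ↦ 1  ≥
φ = 2/3, ψ = 0 ↦ 1  ≥
φ = 2/3, ψ = 1/3 ↦ 1  ≥
φ = 2/3, ψ = 2/3 ↦ 1  ≥
φ = 2/3, ψ = 1 ↦ 1  ≥
φ = 1, ψ = 0 ↦ 1  ≥
φ = 1, ψ = 1/3 ↦ 1  ≥
φ = 1, ψ = 2/3 ↦ 1  ≥
φ = 1, ψ = 1 ↦ 1  ≥
So 13 of the 16 assignments meet the threshold.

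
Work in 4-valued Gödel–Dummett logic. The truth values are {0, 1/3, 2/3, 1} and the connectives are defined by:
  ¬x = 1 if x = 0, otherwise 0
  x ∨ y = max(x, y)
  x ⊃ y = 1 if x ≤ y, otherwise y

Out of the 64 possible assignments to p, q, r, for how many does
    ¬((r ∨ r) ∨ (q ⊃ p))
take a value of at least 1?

value 1: 3 assignments (counts)
value 0: 61 assignments
So 3 of the 64 assignments meet the threshold.

3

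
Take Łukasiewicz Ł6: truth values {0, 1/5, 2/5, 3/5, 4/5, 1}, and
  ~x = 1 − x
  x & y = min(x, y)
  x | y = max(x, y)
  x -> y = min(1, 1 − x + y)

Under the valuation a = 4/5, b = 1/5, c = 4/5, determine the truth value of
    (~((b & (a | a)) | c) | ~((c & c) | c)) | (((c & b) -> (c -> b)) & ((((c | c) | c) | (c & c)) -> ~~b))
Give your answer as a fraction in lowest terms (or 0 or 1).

2/5

a | a = 4/5 | 4/5 = 4/5
b & (a | a) = 1/5 & 4/5 = 1/5
(b & (a | a)) | c = 1/5 | 4/5 = 4/5
~((b & (a | a)) | c) = ~4/5 = 1/5
c & c = 4/5 & 4/5 = 4/5
(c & c) | c = 4/5 | 4/5 = 4/5
~((c & c) | c) = ~4/5 = 1/5
~((b & (a | a)) | c) | ~((c & c) | c) = 1/5 | 1/5 = 1/5
c & b = 4/5 & 1/5 = 1/5
c -> b = 4/5 -> 1/5 = 2/5
(c & b) -> (c -> b) = 1/5 -> 2/5 = 1
c | c = 4/5 | 4/5 = 4/5
(c | c) | c = 4/5 | 4/5 = 4/5
c & c = 4/5 & 4/5 = 4/5
((c | c) | c) | (c & c) = 4/5 | 4/5 = 4/5
~b = ~1/5 = 4/5
~~b = ~4/5 = 1/5
(((c | c) | c) | (c & c)) -> ~~b = 4/5 -> 1/5 = 2/5
((c & b) -> (c -> b)) & ((((c | c) | c) | (c & c)) -> ~~b) = 1 & 2/5 = 2/5
(~((b & (a | a)) | c) | ~((c & c) | c)) | (((c & b) -> (c -> b)) & ((((c | c) | c) | (c & c)) -> ~~b)) = 1/5 | 2/5 = 2/5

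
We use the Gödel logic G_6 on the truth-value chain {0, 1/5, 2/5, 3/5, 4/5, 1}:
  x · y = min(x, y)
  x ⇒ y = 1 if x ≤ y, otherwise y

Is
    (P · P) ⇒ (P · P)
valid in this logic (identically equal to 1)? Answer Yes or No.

P = 0 ↦ 1
P = 1/5 ↦ 1
P = 2/5 ↦ 1
P = 3/5 ↦ 1
P = 4/5 ↦ 1
P = 1 ↦ 1
Every assignment gives a value ≥ 1.

Yes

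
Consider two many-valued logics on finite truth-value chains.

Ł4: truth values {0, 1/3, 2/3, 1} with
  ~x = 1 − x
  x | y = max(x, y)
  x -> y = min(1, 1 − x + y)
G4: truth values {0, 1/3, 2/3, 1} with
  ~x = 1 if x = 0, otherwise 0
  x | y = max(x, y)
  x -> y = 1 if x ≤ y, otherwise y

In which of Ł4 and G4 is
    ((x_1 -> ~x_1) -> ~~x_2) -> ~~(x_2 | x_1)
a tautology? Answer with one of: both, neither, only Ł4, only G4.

In Ł4: at x_1 = 2/3, x_2 = 2/3 the value is 2/3 — not a tautology.
In G4: every assignment gives 1 — tautology.

only G4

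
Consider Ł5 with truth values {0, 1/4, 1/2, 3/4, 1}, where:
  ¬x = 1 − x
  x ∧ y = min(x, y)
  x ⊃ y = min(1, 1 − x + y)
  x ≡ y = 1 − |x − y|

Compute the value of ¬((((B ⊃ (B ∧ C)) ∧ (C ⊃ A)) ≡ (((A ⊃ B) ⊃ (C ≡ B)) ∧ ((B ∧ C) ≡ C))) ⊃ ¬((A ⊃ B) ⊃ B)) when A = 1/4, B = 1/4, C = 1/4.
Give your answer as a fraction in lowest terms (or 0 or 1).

1/4

B ∧ C = 1/4 ∧ 1/4 = 1/4
B ⊃ (B ∧ C) = 1/4 ⊃ 1/4 = 1
C ⊃ A = 1/4 ⊃ 1/4 = 1
(B ⊃ (B ∧ C)) ∧ (C ⊃ A) = 1 ∧ 1 = 1
A ⊃ B = 1/4 ⊃ 1/4 = 1
C ≡ B = 1/4 ≡ 1/4 = 1
(A ⊃ B) ⊃ (C ≡ B) = 1 ⊃ 1 = 1
B ∧ C = 1/4 ∧ 1/4 = 1/4
(B ∧ C) ≡ C = 1/4 ≡ 1/4 = 1
((A ⊃ B) ⊃ (C ≡ B)) ∧ ((B ∧ C) ≡ C) = 1 ∧ 1 = 1
((B ⊃ (B ∧ C)) ∧ (C ⊃ A)) ≡ (((A ⊃ B) ⊃ (C ≡ B)) ∧ ((B ∧ C) ≡ C)) = 1 ≡ 1 = 1
A ⊃ B = 1/4 ⊃ 1/4 = 1
(A ⊃ B) ⊃ B = 1 ⊃ 1/4 = 1/4
¬((A ⊃ B) ⊃ B) = ¬1/4 = 3/4
(((B ⊃ (B ∧ C)) ∧ (C ⊃ A)) ≡ (((A ⊃ B) ⊃ (C ≡ B)) ∧ ((B ∧ C) ≡ C))) ⊃ ¬((A ⊃ B) ⊃ B) = 1 ⊃ 3/4 = 3/4
¬((((B ⊃ (B ∧ C)) ∧ (C ⊃ A)) ≡ (((A ⊃ B) ⊃ (C ≡ B)) ∧ ((B ∧ C) ≡ C))) ⊃ ¬((A ⊃ B) ⊃ B)) = ¬3/4 = 1/4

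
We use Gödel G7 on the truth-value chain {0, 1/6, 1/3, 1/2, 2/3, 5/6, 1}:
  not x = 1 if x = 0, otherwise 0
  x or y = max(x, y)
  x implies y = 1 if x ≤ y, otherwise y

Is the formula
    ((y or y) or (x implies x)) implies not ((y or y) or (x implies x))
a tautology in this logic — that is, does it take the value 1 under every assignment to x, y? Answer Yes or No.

No

Counterexample: take x = 0, y = 0.
y or y = 0 or 0 = 0
x implies x = 0 implies 0 = 1
(y or y) or (x implies x) = 0 or 1 = 1
not ((y or y) or (x implies x)) = not 1 = 0
((y or y) or (x implies x)) implies not ((y or y) or (x implies x)) = 1 implies 0 = 0
This gives 0 ≠ 1.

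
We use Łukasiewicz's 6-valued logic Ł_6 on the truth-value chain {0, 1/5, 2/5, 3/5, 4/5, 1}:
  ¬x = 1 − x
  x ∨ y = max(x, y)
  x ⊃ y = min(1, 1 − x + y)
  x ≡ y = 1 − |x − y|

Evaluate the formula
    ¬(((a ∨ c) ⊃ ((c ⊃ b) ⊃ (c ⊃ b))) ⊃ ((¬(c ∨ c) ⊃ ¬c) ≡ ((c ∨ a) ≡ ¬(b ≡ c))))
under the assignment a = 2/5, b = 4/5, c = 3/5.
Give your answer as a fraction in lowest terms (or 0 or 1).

2/5

a ∨ c = 2/5 ∨ 3/5 = 3/5
c ⊃ b = 3/5 ⊃ 4/5 = 1
c ⊃ b = 3/5 ⊃ 4/5 = 1
(c ⊃ b) ⊃ (c ⊃ b) = 1 ⊃ 1 = 1
(a ∨ c) ⊃ ((c ⊃ b) ⊃ (c ⊃ b)) = 3/5 ⊃ 1 = 1
c ∨ c = 3/5 ∨ 3/5 = 3/5
¬(c ∨ c) = ¬3/5 = 2/5
¬c = ¬3/5 = 2/5
¬(c ∨ c) ⊃ ¬c = 2/5 ⊃ 2/5 = 1
c ∨ a = 3/5 ∨ 2/5 = 3/5
b ≡ c = 4/5 ≡ 3/5 = 4/5
¬(b ≡ c) = ¬4/5 = 1/5
(c ∨ a) ≡ ¬(b ≡ c) = 3/5 ≡ 1/5 = 3/5
(¬(c ∨ c) ⊃ ¬c) ≡ ((c ∨ a) ≡ ¬(b ≡ c)) = 1 ≡ 3/5 = 3/5
((a ∨ c) ⊃ ((c ⊃ b) ⊃ (c ⊃ b))) ⊃ ((¬(c ∨ c) ⊃ ¬c) ≡ ((c ∨ a) ≡ ¬(b ≡ c))) = 1 ⊃ 3/5 = 3/5
¬(((a ∨ c) ⊃ ((c ⊃ b) ⊃ (c ⊃ b))) ⊃ ((¬(c ∨ c) ⊃ ¬c) ≡ ((c ∨ a) ≡ ¬(b ≡ c)))) = ¬3/5 = 2/5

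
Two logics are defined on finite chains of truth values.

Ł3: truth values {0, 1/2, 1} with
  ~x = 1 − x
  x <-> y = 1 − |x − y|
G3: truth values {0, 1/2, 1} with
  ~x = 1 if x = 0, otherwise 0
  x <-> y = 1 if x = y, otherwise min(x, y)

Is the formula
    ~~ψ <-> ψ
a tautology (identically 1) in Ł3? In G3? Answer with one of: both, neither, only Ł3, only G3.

only Ł3

In Ł3: every assignment gives 1 — tautology.
In G3: at ψ = 1/2 the value is 1/2 — not a tautology.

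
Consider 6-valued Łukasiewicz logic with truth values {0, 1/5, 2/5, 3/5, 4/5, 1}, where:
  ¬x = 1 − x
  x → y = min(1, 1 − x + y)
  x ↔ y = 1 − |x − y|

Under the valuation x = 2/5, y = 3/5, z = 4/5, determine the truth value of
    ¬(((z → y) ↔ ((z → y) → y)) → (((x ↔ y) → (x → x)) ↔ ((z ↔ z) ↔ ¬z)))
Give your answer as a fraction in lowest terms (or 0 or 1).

4/5

z → y = 4/5 → 3/5 = 4/5
z → y = 4/5 → 3/5 = 4/5
(z → y) → y = 4/5 → 3/5 = 4/5
(z → y) ↔ ((z → y) → y) = 4/5 ↔ 4/5 = 1
x ↔ y = 2/5 ↔ 3/5 = 4/5
x → x = 2/5 → 2/5 = 1
(x ↔ y) → (x → x) = 4/5 → 1 = 1
z ↔ z = 4/5 ↔ 4/5 = 1
¬z = ¬4/5 = 1/5
(z ↔ z) ↔ ¬z = 1 ↔ 1/5 = 1/5
((x ↔ y) → (x → x)) ↔ ((z ↔ z) ↔ ¬z) = 1 ↔ 1/5 = 1/5
((z → y) ↔ ((z → y) → y)) → (((x ↔ y) → (x → x)) ↔ ((z ↔ z) ↔ ¬z)) = 1 → 1/5 = 1/5
¬(((z → y) ↔ ((z → y) → y)) → (((x ↔ y) → (x → x)) ↔ ((z ↔ z) ↔ ¬z))) = ¬1/5 = 4/5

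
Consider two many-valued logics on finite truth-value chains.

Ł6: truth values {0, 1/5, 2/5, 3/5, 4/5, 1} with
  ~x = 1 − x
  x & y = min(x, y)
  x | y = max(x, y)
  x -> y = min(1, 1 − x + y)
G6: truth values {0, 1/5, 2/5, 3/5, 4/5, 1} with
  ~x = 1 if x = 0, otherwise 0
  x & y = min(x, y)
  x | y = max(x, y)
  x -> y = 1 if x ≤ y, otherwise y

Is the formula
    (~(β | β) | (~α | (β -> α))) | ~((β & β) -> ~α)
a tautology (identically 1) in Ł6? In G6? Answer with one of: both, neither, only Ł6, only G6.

only G6

In Ł6: at α = 1/5, β = 2/5 the value is 4/5 — not a tautology.
In G6: every assignment gives 1 — tautology.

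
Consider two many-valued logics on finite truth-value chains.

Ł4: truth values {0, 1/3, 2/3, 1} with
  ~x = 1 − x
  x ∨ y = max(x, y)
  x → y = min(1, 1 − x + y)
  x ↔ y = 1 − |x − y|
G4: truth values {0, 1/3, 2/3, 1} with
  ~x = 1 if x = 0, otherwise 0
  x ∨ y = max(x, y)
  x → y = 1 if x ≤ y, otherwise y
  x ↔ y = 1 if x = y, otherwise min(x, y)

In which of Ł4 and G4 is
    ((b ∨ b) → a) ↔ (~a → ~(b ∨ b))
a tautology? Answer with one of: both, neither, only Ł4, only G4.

In Ł4: every assignment gives 1 — tautology.
In G4: at a = 1/3, b = 2/3 the value is 1/3 — not a tautology.

only Ł4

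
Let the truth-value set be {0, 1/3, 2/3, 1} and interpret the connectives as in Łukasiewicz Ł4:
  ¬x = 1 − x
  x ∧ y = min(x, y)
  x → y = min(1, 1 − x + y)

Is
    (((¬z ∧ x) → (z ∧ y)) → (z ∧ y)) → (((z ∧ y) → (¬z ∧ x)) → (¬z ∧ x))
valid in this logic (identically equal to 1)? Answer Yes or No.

At x = 2/3, y = 0, z = 1, for instance:
¬z = ¬1 = 0
¬z ∧ x = 0 ∧ 2/3 = 0
z ∧ y = 1 ∧ 0 = 0
(¬z ∧ x) → (z ∧ y) = 0 → 0 = 1
((¬z ∧ x) → (z ∧ y)) → (z ∧ y) = 1 → 0 = 0
(z ∧ y) → (¬z ∧ x) = 0 → 0 = 1
((z ∧ y) → (¬z ∧ x)) → (¬z ∧ x) = 1 → 0 = 0
(((¬z ∧ x) → (z ∧ y)) → (z ∧ y)) → (((z ∧ y) → (¬z ∧ x)) → (¬z ∧ x)) = 0 → 0 = 1
and checking the remaining 63 assignments likewise gives ≥ 1 in every case.

Yes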